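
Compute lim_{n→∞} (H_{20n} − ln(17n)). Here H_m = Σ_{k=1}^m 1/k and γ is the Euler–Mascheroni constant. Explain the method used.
lim = ln(20/17) + γ

By Euler-Maclaurin, H_m = ln m + γ + O(1/m). So
  H_{20n} − ln(17n) = ln(20n) + γ − ln(17n) + O(1/n)
                       = ln(20/17) + γ + O(1/n).
Hence the limit is ln(20/17) + γ.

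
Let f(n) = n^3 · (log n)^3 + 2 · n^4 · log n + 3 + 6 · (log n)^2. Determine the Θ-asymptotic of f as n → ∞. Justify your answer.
f(n) ∈ Θ(n^4 · log n)

Compare the terms by growth order. For large n, n^a · (log n)^b dominates n^a' · (log n)^b' iff a > a', or (a = a' and b > b'). Ranking the 4 terms shows the dominant one is 2 · n^4 · log n. Hence f(n) ∈ Θ(n^4 · log n).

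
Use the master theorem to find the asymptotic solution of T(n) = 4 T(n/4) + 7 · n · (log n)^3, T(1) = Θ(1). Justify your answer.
T(n) = Θ(n · (log n)^4)

Here log_4 4 = 1 and f(n) = 7 · n · (log n)^3 = Θ(n^(log_4 4) · (log n)^3). This is the extended Case 2 of the master theorem (f matches the critical exponent up to log factors), giving T(n) = Θ(n^(log_4 4) · (log n)^(3+1)) = Θ(n · (log n)^4).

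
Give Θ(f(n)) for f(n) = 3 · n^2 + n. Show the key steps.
f(n) ∈ Θ(n^2)

Compare the terms by growth order. For large n, n^a · (log n)^b dominates n^a' · (log n)^b' iff a > a', or (a = a' and b > b'). Ranking the 2 terms shows the dominant one is 3 · n^2. Hence f(n) ∈ Θ(n^2).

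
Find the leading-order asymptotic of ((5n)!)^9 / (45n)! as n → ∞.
((5n)!)^9/(45n)! ~ ((2π·5n)^(8/2) / 3) · 9^(−9·5n)  →  0

Write N = 5n. Stirling: N! ~ sqrt(2π N)(N/e)^N and (9N)! ~ sqrt(2π·9N)·(9N/e)^(9N).
  (N!)^9/(9N)! ~ (2π N)^(9/2) (N/e)^(9N) / [sqrt(2π·9N) (9N/e)^(9N)]
     = (2π N)^(9/2) / sqrt(2π·9N) · (N/(9N))^(9N)
     = (2π N)^((9−1)/2) / 3 · 9^(−9N).
Since 9^9 > 1, the factor 9^(−9N) decays exponentially, so the ratio → 0. Substituting N = 5n gives the stated form.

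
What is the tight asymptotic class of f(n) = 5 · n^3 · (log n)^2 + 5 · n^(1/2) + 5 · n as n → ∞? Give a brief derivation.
f(n) ∈ Θ(n^3 · (log n)^2)

Compare the terms by growth order. For large n, n^a · (log n)^b dominates n^a' · (log n)^b' iff a > a', or (a = a' and b > b'). Ranking the 3 terms shows the dominant one is 5 · n^3 · (log n)^2. Hence f(n) ∈ Θ(n^3 · (log n)^2).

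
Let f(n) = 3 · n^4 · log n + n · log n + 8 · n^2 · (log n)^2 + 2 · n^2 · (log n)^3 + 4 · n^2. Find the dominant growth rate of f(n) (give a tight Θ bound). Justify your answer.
f(n) ∈ Θ(n^4 · log n)

Compare the terms by growth order. For large n, n^a · (log n)^b dominates n^a' · (log n)^b' iff a > a', or (a = a' and b > b'). Ranking the 5 terms shows the dominant one is 3 · n^4 · log n. Hence f(n) ∈ Θ(n^4 · log n).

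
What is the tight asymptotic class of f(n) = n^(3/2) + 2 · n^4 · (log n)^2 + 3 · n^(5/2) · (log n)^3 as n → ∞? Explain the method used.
f(n) ∈ Θ(n^4 · (log n)^2)

Compare the terms by growth order. For large n, n^a · (log n)^b dominates n^a' · (log n)^b' iff a > a', or (a = a' and b > b'). Ranking the 3 terms shows the dominant one is 2 · n^4 · (log n)^2. Hence f(n) ∈ Θ(n^4 · (log n)^2).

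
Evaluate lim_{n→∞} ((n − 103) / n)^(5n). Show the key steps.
lim = e^(−515)

Rewrite as (1 − 103/n)^(5n). By the standard limit (1 + x/n)^n → e^x, we have (1 − 103/n)^n → e^(−103), and raising to the 5th power gives e^(−515).
More precisely, ln[(1 − 103/n)^(5n)] = 5n · ln(1 − 103/n) = 5n · (-103/n + O(1/n^2)) = -515 + O(1/n) → -515.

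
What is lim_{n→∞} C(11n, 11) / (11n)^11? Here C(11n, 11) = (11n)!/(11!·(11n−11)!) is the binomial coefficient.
lim = 1/11! = 1/39916800

With N = 11n → ∞: C(N, 11) / N^11 = [N(N−1)…(N−10)] / (11! · N^11) = (1/11!) · 1 · (1 − 1/(11n)) · … · (1 − 10/(11n)). Each factor → 1 as N → ∞, so the limit is 1/11! = 1/39916800.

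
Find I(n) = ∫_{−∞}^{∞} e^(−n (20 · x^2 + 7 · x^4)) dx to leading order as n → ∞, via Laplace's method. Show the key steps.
I(n) ~ sqrt(π/(20n))

φ(x) = 20 · x^2 + 7 · x^4 has its unique global minimum at x* = 0 (since φ'(x) = 40x + 28x^3 = 0 only at x = 0 for real x with both coefficients positive, and φ → ∞ as |x| → ∞). At x* = 0, φ(0) = 0 and φ''(0) = 40. Laplace's method then gives
  I(n) ~ sqrt(2π / (n · φ''(0))) · e^(−n φ(0)) = sqrt(2π / (40n)) = sqrt(π/(20n)).
The 7 · x^4 term contributes only at subleading order (an O(1/n) relative correction).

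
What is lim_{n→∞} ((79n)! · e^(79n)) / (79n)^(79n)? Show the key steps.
lim = ∞

Stirling: (79n)! ~ sqrt(2π·79n) · (79n/e)^(79n). Hence
  (79n)! · e^(79n) / (79n)^(79n) ~ sqrt(2π·79n) = sqrt(2π·79) · sqrt(n) → ∞.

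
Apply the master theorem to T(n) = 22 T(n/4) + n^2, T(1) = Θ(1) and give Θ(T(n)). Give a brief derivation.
T(n) = Θ(n^(log_4 22))

Master theorem: compare f(n) = n^2 to n^(log_4 22) where log_4 22 ≈ 2.230. Since 2 < log_4 22, we have f(n) = O(n^(log_4 22 − ε)) for some ε > 0 — Case 1. Hence T(n) = Θ(n^(log_4 22)).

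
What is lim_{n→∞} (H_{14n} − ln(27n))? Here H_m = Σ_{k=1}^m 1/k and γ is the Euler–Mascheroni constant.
lim = ln(14/27) + γ

By Euler-Maclaurin, H_m = ln m + γ + O(1/m). So
  H_{14n} − ln(27n) = ln(14n) + γ − ln(27n) + O(1/n)
                       = ln(14/27) + γ + O(1/n).
Hence the limit is ln(14/27) + γ.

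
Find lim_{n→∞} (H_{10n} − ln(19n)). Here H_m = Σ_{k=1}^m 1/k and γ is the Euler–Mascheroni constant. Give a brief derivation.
lim = ln(10/19) + γ

By Euler-Maclaurin, H_m = ln m + γ + O(1/m). So
  H_{10n} − ln(19n) = ln(10n) + γ − ln(19n) + O(1/n)
                       = ln(10/19) + γ + O(1/n).
Hence the limit is ln(10/19) + γ.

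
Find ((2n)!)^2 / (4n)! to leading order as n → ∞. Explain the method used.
((2n)!)^2/(4n)! ~ ((2π·2n)^(1/2) / sqrt(2)) · 2^(−2·2n)  →  0

Write N = 2n. Stirling: N! ~ sqrt(2π N)(N/e)^N and (2N)! ~ sqrt(2π·2N)·(2N/e)^(2N).
  (N!)^2/(2N)! ~ (2π N)^(2/2) (N/e)^(2N) / [sqrt(2π·2N) (2N/e)^(2N)]
     = (2π N)^(2/2) / sqrt(2π·2N) · (N/(2N))^(2N)
     = (2π N)^((2−1)/2) / sqrt(2) · 2^(−2N).
Since 2^2 > 1, the factor 2^(−2N) decays exponentially, so the ratio → 0. Substituting N = 2n gives the stated form.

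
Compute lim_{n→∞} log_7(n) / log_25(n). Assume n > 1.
lim = ln(25) / ln(7) = log_7(25)

Change of base: log_7(n) = ln n / ln 7 and log_25(n) = ln n / ln 25. The ratio is (ln n / ln 7) · (ln 25 / ln n) = ln 25 / ln 7, a constant independent of n. So the limit is ln 25 / ln 7 = log_7(25).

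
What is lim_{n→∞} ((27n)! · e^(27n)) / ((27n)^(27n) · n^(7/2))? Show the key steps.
lim = 0

Stirling: (27n)! ~ sqrt(2π·27n) · (27n/e)^(27n). Hence
  (27n)! · e^(27n) / (27n)^(27n) ~ sqrt(2π·27n).
Dividing by n^(7/2): sqrt(2π·27n) / n^(7/2) = sqrt(2π·27) · n^((1−7)/2), so the expression behaves like sqrt(2π·27) · n^((1−7)/2) → 0.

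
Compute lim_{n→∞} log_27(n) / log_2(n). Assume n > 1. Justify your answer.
lim = ln(2) / ln(27) = log_27(2)

Change of base: log_27(n) = ln n / ln 27 and log_2(n) = ln n / ln 2. The ratio is (ln n / ln 27) · (ln 2 / ln n) = ln 2 / ln 27, a constant independent of n. So the limit is ln 2 / ln 27 = log_27(2).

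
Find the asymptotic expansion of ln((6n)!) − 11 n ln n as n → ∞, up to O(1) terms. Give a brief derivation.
ln((6n)!) − 11 n ln n = −5 n ln n + 6(ln 6 − 1) n + (1/2) ln(2π·6n) + O(1/n)

Stirling: ln((6n)!) = 6n ln(6n) − 6n + (1/2) ln(2π·6n) + O(1/n).
Expand 6n ln(6n) = 6n (ln n + ln 6) = 6n ln n + 6n ln 6.
Subtract 11n ln n: leading term is (6 − 11) n ln n = −5 n ln n. The next term is 6n ln 6 − 6n = 6(ln 6 − 1) n. Then the (1/2) ln(2π·6n) correction.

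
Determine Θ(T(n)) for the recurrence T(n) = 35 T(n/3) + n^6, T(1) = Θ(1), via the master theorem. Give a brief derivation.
T(n) = Θ(n^6)

log_3 35 ≈ 3.236. f(n) = n^6 dominates n^(log_3 35) since 6 > 3.236, and the regularity condition a·f(n/b) = 35·(n/3)^6 = (35/729)·n^6 ≤ c·f(n) holds with c = 35/729 ≈ 0.048 < 1. So this is Case 3: T(n) = Θ(f(n)) = Θ(n^6).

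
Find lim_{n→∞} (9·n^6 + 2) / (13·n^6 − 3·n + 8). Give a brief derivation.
lim = 9/13

For large n the leading n^6 terms dominate both numerator and denominator. Dividing top and bottom by n^6, every other term tends to 0, leaving 9/13.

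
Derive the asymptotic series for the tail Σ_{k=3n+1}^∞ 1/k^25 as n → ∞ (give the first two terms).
Σ_{k>3n} 1/k^25 = 1/(24 · (3n)^24) − 1/(2 · (3n)^25) + O(1/(3n)^26)

Compare to the integral: ∫_{3n}^∞ x^(−25) dx = [−x^(−24)/24]_{3n}^∞ = 1/((25−1)·(3n)^24). The Euler-Maclaurin correction adds −f(3n)/2 = −1/(2·(3n)^25). Euler-Maclaurin then gives
  Σ_{k>3n} 1/k^25 = ∫_{3n}^∞ dx/x^25 − 1/(2·(3n)^25) + O(1/(3n)^26).
(Equivalently this is ζ(25) − Σ_{k≤3n} 1/k^25.)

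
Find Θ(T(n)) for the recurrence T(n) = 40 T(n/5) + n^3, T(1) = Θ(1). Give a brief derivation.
T(n) = Θ(n^3)

log_5 40 ≈ 2.292. f(n) = n^3 dominates n^(log_5 40) since 3 > 2.292, and the regularity condition a·f(n/b) = 40·(n/5)^3 = (40/125)·n^3 ≤ c·f(n) holds with c = 40/125 ≈ 0.32 < 1. So this is Case 3: T(n) = Θ(f(n)) = Θ(n^3).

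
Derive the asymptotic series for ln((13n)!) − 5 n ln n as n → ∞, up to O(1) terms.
ln((13n)!) − 5 n ln n = 8 n ln n + 13(ln 13 − 1) n + (1/2) ln(2π·13n) + O(1/n)

Stirling: ln((13n)!) = 13n ln(13n) − 13n + (1/2) ln(2π·13n) + O(1/n).
Expand 13n ln(13n) = 13n (ln n + ln 13) = 13n ln n + 13n ln 13.
Subtract 5n ln n: leading term is (13 − 5) n ln n = 8 n ln n. The next term is 13n ln 13 − 13n = 13(ln 13 − 1) n. Then the (1/2) ln(2π·13n) correction.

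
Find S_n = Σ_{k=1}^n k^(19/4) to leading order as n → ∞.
S_n ~ (4/23) · n^(23/4)

Integral comparison: Σ_{k=1}^n k^(19/4) = ∫_0^n x^(19/4) dx + O(n^(19/4)). The integral is n^(1 + 19/4) / (1 + 19/4) = n^((19+4)/4) / ((19+4)/4) = (4/23) · n^(23/4).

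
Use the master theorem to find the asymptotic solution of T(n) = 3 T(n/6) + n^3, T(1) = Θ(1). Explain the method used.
T(n) = Θ(n^3)

log_6 3 ≈ 0.613. f(n) = n^3 dominates n^(log_6 3) since 3 > 0.613, and the regularity condition a·f(n/b) = 3·(n/6)^3 = (3/216)·n^3 ≤ c·f(n) holds with c = 3/216 ≈ 0.0139 < 1. So this is Case 3: T(n) = Θ(f(n)) = Θ(n^3).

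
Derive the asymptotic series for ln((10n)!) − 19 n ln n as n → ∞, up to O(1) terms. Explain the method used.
ln((10n)!) − 19 n ln n = −9 n ln n + 10(ln 10 − 1) n + (1/2) ln(2π·10n) + O(1/n)

Stirling: ln((10n)!) = 10n ln(10n) − 10n + (1/2) ln(2π·10n) + O(1/n).
Expand 10n ln(10n) = 10n (ln n + ln 10) = 10n ln n + 10n ln 10.
Subtract 19n ln n: leading term is (10 − 19) n ln n = −9 n ln n. The next term is 10n ln 10 − 10n = 10(ln 10 − 1) n. Then the (1/2) ln(2π·10n) correction.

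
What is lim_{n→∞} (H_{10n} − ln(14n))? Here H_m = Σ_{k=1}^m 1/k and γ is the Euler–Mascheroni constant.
lim = ln(5/7) + γ

By Euler-Maclaurin, H_m = ln m + γ + O(1/m). So
  H_{10n} − ln(14n) = ln(10n) + γ − ln(14n) + O(1/n)
                       = ln(10/14) + γ + O(1/n).
Hence the limit is ln(10/14) + γ (= ln(5/7)).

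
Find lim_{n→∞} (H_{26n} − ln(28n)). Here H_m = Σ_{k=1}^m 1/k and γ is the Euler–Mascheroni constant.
lim = ln(13/14) + γ

By Euler-Maclaurin, H_m = ln m + γ + O(1/m). So
  H_{26n} − ln(28n) = ln(26n) + γ − ln(28n) + O(1/n)
                       = ln(26/28) + γ + O(1/n).
Hence the limit is ln(26/28) + γ (= ln(13/14)).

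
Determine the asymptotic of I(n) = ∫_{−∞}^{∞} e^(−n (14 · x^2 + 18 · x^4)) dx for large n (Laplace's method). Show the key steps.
I(n) ~ sqrt(π/(14n))

φ(x) = 14 · x^2 + 18 · x^4 has its unique global minimum at x* = 0 (since φ'(x) = 28x + 72x^3 = 0 only at x = 0 for real x with both coefficients positive, and φ → ∞ as |x| → ∞). At x* = 0, φ(0) = 0 and φ''(0) = 28. Laplace's method then gives
  I(n) ~ sqrt(2π / (n · φ''(0))) · e^(−n φ(0)) = sqrt(2π / (28n)) = sqrt(π/(14n)).
The 18 · x^4 term contributes only at subleading order (an O(1/n) relative correction).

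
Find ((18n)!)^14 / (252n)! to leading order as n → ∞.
((18n)!)^14/(252n)! ~ ((2π·18n)^(13/2) / sqrt(14)) · 14^(−14·18n)  →  0

Write N = 18n. Stirling: N! ~ sqrt(2π N)(N/e)^N and (14N)! ~ sqrt(2π·14N)·(14N/e)^(14N).
  (N!)^14/(14N)! ~ (2π N)^(14/2) (N/e)^(14N) / [sqrt(2π·14N) (14N/e)^(14N)]
     = (2π N)^(14/2) / sqrt(2π·14N) · (N/(14N))^(14N)
     = (2π N)^((14−1)/2) / sqrt(14) · 14^(−14N).
Since 14^14 > 1, the factor 14^(−14N) decays exponentially, so the ratio → 0. Substituting N = 18n gives the stated form.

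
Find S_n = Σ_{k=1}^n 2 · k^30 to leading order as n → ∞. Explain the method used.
S_n ~ 2 · n^31 / 31

By integral comparison (Euler-Maclaurin), Σ_{k=1}^n 2 · k^30 = 2 · ∫_0^n x^30 dx + O(n^30) = 2 · n^31/31 + O(n^30). (Equivalently, Faulhaber's formula gives the same leading term.)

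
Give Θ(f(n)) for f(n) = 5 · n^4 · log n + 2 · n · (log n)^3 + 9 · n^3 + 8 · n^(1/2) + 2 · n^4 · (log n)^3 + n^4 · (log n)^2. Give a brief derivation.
f(n) ∈ Θ(n^4 · (log n)^3)

Compare the terms by growth order. For large n, n^a · (log n)^b dominates n^a' · (log n)^b' iff a > a', or (a = a' and b > b'). Ranking the 6 terms shows the dominant one is 2 · n^4 · (log n)^3. Hence f(n) ∈ Θ(n^4 · (log n)^3).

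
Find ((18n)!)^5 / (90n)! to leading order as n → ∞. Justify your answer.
((18n)!)^5/(90n)! ~ ((2π·18n)^(4/2) / sqrt(5)) · 5^(−5·18n)  →  0

Write N = 18n. Stirling: N! ~ sqrt(2π N)(N/e)^N and (5N)! ~ sqrt(2π·5N)·(5N/e)^(5N).
  (N!)^5/(5N)! ~ (2π N)^(5/2) (N/e)^(5N) / [sqrt(2π·5N) (5N/e)^(5N)]
     = (2π N)^(5/2) / sqrt(2π·5N) · (N/(5N))^(5N)
     = (2π N)^((5−1)/2) / sqrt(5) · 5^(−5N).
Since 5^5 > 1, the factor 5^(−5N) decays exponentially, so the ratio → 0. Substituting N = 18n gives the stated form.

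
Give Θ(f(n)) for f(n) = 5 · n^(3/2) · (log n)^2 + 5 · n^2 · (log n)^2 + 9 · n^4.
f(n) ∈ Θ(n^4)

Compare the terms by growth order. For large n, n^a · (log n)^b dominates n^a' · (log n)^b' iff a > a', or (a = a' and b > b'). Ranking the 3 terms shows the dominant one is 9 · n^4. Hence f(n) ∈ Θ(n^4).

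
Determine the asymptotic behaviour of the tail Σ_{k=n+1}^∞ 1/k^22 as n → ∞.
Σ_{k>n} 1/k^22 ~ 1/(21 · n^21)

Compare to the integral: ∫_{n}^∞ x^(−22) dx = [−x^(−21)/21]_{n}^∞ = 1/((22−1)·n^21). Euler-Maclaurin then gives
  Σ_{k>n} 1/k^22 = ∫_{n}^∞ dx/x^22 − 1/(2·n^22) + O(1/n^23).
(Equivalently this is ζ(22) − Σ_{k≤n} 1/k^22.)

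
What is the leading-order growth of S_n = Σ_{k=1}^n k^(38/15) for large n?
S_n ~ (15/53) · n^(53/15)

Integral comparison: Σ_{k=1}^n k^(38/15) = ∫_0^n x^(38/15) dx + O(n^(38/15)). The integral is n^(1 + 38/15) / (1 + 38/15) = n^((38+15)/15) / ((38+15)/15) = (15/53) · n^(53/15).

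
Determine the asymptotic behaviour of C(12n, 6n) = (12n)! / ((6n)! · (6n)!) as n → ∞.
C(12n, 6n) ~ (4)^(6n) · sqrt(1/(π·6n))

Write N = 6n. Apply Stirling to each factorial:
  (2N)! ~ sqrt(2π·2N) · (2N/e)^(2N),
  N! ~ sqrt(2π N) · (N/e)^N,
  (1N)! ~ sqrt(2π·1N) · (1N/e)^(1N).
The exponential factors combine to (2N)^(2N) / (N^N · (1N)^(1N)) = 2^(2N)/1^(1N) = (2^2/1^1)^N = (4)^N.
The square-root prefactors combine to sqrt(2π·2N) / (sqrt(2π N)·sqrt(2π·1N)) = sqrt(2 / (2π·1·N)) = sqrt(1/(π·6n)).
Substituting N = 6n: C(12n, 6n) ~ (4)^(6n) · sqrt(1/(π·6n)).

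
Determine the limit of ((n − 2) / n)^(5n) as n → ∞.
lim = e^(−10)

Rewrite as (1 − 2/n)^(5n). By the standard limit (1 + x/n)^n → e^x, we have (1 − 2/n)^n → e^(−2), and raising to the 5th power gives e^(−10).
More precisely, ln[(1 − 2/n)^(5n)] = 5n · ln(1 − 2/n) = 5n · (-2/n + O(1/n^2)) = -10 + O(1/n) → -10.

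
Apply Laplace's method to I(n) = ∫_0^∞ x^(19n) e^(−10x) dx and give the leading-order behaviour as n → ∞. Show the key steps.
I(n) ~ (sqrt(2π·19n) / 10) · (19n/(10e))^(19n)

Write the integrand as exp(19n ln x − 10x) and set f(x) = 19n ln x − 10x. Then f'(x) = 19n/x − 10 = 0 at x* = 19n/10, and f''(x*) = −19n/x*^2 = −10^2/(19n). Laplace's method (interior maximum) gives
  I(n) ~ e^(f(x*)) · sqrt(2π / |f''(x*)|)
        = exp(19n ln(19n/10) − 19n) · sqrt(2π · 19n / 10^2)
        = (19n/10)^(19n) e^(−19n) · sqrt(2π·19n) / 10
        = (sqrt(2π·19n) / 10) · (19n/(10e))^(19n).
This matches Γ(19n+1)/10^(19n+1) with Stirling applied to Γ.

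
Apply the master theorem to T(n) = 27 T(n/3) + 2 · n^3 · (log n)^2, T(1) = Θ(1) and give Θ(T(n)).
T(n) = Θ(n^3 · (log n)^3)

Here log_3 27 = 3 and f(n) = 2 · n^3 · (log n)^2 = Θ(n^(log_3 27) · (log n)^2). This is the extended Case 2 of the master theorem (f matches the critical exponent up to log factors), giving T(n) = Θ(n^(log_3 27) · (log n)^(2+1)) = Θ(n^3 · (log n)^3).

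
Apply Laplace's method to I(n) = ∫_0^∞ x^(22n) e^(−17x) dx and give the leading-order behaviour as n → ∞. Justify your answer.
I(n) ~ (sqrt(2π·22n) / 17) · (22n/(17e))^(22n)

Write the integrand as exp(22n ln x − 17x) and set f(x) = 22n ln x − 17x. Then f'(x) = 22n/x − 17 = 0 at x* = 22n/17, and f''(x*) = −22n/x*^2 = −17^2/(22n). Laplace's method (interior maximum) gives
  I(n) ~ e^(f(x*)) · sqrt(2π / |f''(x*)|)
        = exp(22n ln(22n/17) − 22n) · sqrt(2π · 22n / 17^2)
        = (22n/17)^(22n) e^(−22n) · sqrt(2π·22n) / 17
        = (sqrt(2π·22n) / 17) · (22n/(17e))^(22n).
This matches Γ(22n+1)/17^(22n+1) with Stirling applied to Γ.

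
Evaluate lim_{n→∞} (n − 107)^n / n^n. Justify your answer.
lim = e^(−107)

Rewrite as (1 − 107/n)^(n). By the standard limit (1 + x/n)^n → e^x, we have (1 − 107/n)^n → e^(−107), and raising to the 1st power gives e^(−107).
More precisely, ln[(1 − 107/n)^(n)] = n · ln(1 − 107/n) = n · (-107/n + O(1/n^2)) = -107 + O(1/n) → -107.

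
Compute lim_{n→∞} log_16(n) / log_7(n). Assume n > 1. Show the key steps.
lim = ln(7) / ln(16) = log_16(7)

Change of base: log_16(n) = ln n / ln 16 and log_7(n) = ln n / ln 7. The ratio is (ln n / ln 16) · (ln 7 / ln n) = ln 7 / ln 16, a constant independent of n. So the limit is ln 7 / ln 16 = log_16(7).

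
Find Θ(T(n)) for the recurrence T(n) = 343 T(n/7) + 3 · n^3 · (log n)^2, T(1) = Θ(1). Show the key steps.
T(n) = Θ(n^3 · (log n)^3)

Here log_7 343 = 3 and f(n) = 3 · n^3 · (log n)^2 = Θ(n^(log_7 343) · (log n)^2). This is the extended Case 2 of the master theorem (f matches the critical exponent up to log factors), giving T(n) = Θ(n^(log_7 343) · (log n)^(2+1)) = Θ(n^3 · (log n)^3).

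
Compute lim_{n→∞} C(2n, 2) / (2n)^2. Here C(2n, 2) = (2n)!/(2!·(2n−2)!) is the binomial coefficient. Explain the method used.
lim = 1/2! = 1/2

With N = 2n → ∞: C(N, 2) / N^2 = [N(N−1)…(N−1)] / (2! · N^2) = (1/2!) · 1 · (1 − 1/(2n)). Each factor → 1 as N → ∞, so the limit is 1/2! = 1/2.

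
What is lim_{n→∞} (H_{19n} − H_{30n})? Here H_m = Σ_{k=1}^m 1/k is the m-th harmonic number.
lim = ln(19/30)

Euler-Maclaurin gives H_m = ln m + γ + 1/(2m) + O(1/m^2). The γ and O(1/m) terms cancel in the difference:
  H_{19n} − H_{30n} = ln(19n) − ln(30n) + O(1/n) = ln(19/30) + O(1/n).
Hence the limit is ln(19/30).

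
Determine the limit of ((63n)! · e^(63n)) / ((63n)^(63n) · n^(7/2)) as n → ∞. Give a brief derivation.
lim = 0

Stirling: (63n)! ~ sqrt(2π·63n) · (63n/e)^(63n). Hence
  (63n)! · e^(63n) / (63n)^(63n) ~ sqrt(2π·63n).
Dividing by n^(7/2): sqrt(2π·63n) / n^(7/2) = sqrt(2π·63) · n^((1−7)/2), so the expression behaves like sqrt(2π·63) · n^((1−7)/2) → 0.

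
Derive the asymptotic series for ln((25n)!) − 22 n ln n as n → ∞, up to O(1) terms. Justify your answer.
ln((25n)!) − 22 n ln n = 3 n ln n + 25(ln 25 − 1) n + (1/2) ln(2π·25n) + O(1/n)

Stirling: ln((25n)!) = 25n ln(25n) − 25n + (1/2) ln(2π·25n) + O(1/n).
Expand 25n ln(25n) = 25n (ln n + ln 25) = 25n ln n + 25n ln 25.
Subtract 22n ln n: leading term is (25 − 22) n ln n = 3 n ln n. The next term is 25n ln 25 − 25n = 25(ln 25 − 1) n. Then the (1/2) ln(2π·25n) correction.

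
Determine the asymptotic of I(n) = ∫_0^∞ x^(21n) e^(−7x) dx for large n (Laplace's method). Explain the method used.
I(n) ~ (sqrt(2π·21n) / 7) · (21n/(7e))^(21n)

Write the integrand as exp(21n ln x − 7x) and set f(x) = 21n ln x − 7x. Then f'(x) = 21n/x − 7 = 0 at x* = 21n/7, and f''(x*) = −21n/x*^2 = −7^2/(21n). Laplace's method (interior maximum) gives
  I(n) ~ e^(f(x*)) · sqrt(2π / |f''(x*)|)
        = exp(21n ln(21n/7) − 21n) · sqrt(2π · 21n / 7^2)
        = (21n/7)^(21n) e^(−21n) · sqrt(2π·21n) / 7
        = (sqrt(2π·21n) / 7) · (21n/(7e))^(21n).
This matches Γ(21n+1)/7^(21n+1) with Stirling applied to Γ.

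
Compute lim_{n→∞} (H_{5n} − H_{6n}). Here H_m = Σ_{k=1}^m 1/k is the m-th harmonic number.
lim = ln(5/6)

Euler-Maclaurin gives H_m = ln m + γ + 1/(2m) + O(1/m^2). The γ and O(1/m) terms cancel in the difference:
  H_{5n} − H_{6n} = ln(5n) − ln(6n) + O(1/n) = ln(5/6) + O(1/n).
Hence the limit is ln(5/6).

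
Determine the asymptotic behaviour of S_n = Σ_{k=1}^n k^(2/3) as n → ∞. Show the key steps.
S_n ~ (3/5) · n^(5/3)

Integral comparison: Σ_{k=1}^n k^(2/3) = ∫_0^n x^(2/3) dx + O(n^(2/3)). The integral is n^(1 + 2/3) / (1 + 2/3) = n^((2+3)/3) / ((2+3)/3) = (3/5) · n^(5/3).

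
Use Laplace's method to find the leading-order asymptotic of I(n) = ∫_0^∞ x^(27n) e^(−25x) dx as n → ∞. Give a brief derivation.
I(n) ~ (sqrt(2π·27n) / 25) · (27n/(25e))^(27n)

Write the integrand as exp(27n ln x − 25x) and set f(x) = 27n ln x − 25x. Then f'(x) = 27n/x − 25 = 0 at x* = 27n/25, and f''(x*) = −27n/x*^2 = −25^2/(27n). Laplace's method (interior maximum) gives
  I(n) ~ e^(f(x*)) · sqrt(2π / |f''(x*)|)
        = exp(27n ln(27n/25) − 27n) · sqrt(2π · 27n / 25^2)
        = (27n/25)^(27n) e^(−27n) · sqrt(2π·27n) / 25
        = (sqrt(2π·27n) / 25) · (27n/(25e))^(27n).
This matches Γ(27n+1)/25^(27n+1) with Stirling applied to Γ.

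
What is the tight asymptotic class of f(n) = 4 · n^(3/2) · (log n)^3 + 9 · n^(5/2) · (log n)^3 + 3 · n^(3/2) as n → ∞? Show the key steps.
f(n) ∈ Θ(n^(5/2) · (log n)^3)

Compare the terms by growth order. For large n, n^a · (log n)^b dominates n^a' · (log n)^b' iff a > a', or (a = a' and b > b'). Ranking the 3 terms shows the dominant one is 9 · n^(5/2) · (log n)^3. Hence f(n) ∈ Θ(n^(5/2) · (log n)^3).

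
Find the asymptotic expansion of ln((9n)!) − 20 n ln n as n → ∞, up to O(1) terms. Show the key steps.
ln((9n)!) − 20 n ln n = −11 n ln n + 9(ln 9 − 1) n + (1/2) ln(2π·9n) + O(1/n)

Stirling: ln((9n)!) = 9n ln(9n) − 9n + (1/2) ln(2π·9n) + O(1/n).
Expand 9n ln(9n) = 9n (ln n + ln 9) = 9n ln n + 9n ln 9.
Subtract 20n ln n: leading term is (9 − 20) n ln n = −11 n ln n. The next term is 9n ln 9 − 9n = 9(ln 9 − 1) n. Then the (1/2) ln(2π·9n) correction.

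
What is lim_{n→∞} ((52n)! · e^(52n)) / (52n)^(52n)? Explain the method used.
lim = ∞

Stirling: (52n)! ~ sqrt(2π·52n) · (52n/e)^(52n). Hence
  (52n)! · e^(52n) / (52n)^(52n) ~ sqrt(2π·52n) = sqrt(2π·52) · sqrt(n) → ∞.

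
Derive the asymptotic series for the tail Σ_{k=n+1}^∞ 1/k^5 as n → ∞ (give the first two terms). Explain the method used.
Σ_{k>n} 1/k^5 = 1/(4 · n^4) − 1/(2 · n^5) + O(1/n^6)

Compare to the integral: ∫_{n}^∞ x^(−5) dx = [−x^(−4)/4]_{n}^∞ = 1/((5−1)·n^4). The Euler-Maclaurin correction adds −f(n)/2 = −1/(2·n^5). Euler-Maclaurin then gives
  Σ_{k>n} 1/k^5 = ∫_{n}^∞ dx/x^5 − 1/(2·n^5) + O(1/n^6).
(Equivalently this is ζ(5) − Σ_{k≤n} 1/k^5.)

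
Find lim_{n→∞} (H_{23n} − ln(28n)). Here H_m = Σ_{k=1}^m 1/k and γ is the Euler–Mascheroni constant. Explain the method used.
lim = ln(23/28) + γ

By Euler-Maclaurin, H_m = ln m + γ + O(1/m). So
  H_{23n} − ln(28n) = ln(23n) + γ − ln(28n) + O(1/n)
                       = ln(23/28) + γ + O(1/n).
Hence the limit is ln(23/28) + γ.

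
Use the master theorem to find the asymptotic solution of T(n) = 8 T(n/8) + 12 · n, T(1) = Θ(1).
T(n) = Θ(n log n)

log_8 8 = 1, and f(n) = 12 · n = Θ(n^(log_8 8)). This is Case 2 of the master theorem: T(n) = Θ(f(n) · log n) = Θ(n log n).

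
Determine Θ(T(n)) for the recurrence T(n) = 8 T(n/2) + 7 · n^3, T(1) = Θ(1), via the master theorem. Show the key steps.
T(n) = Θ(n^3 log n)

log_2 8 = 3, and f(n) = 7 · n^3 = Θ(n^(log_2 8)). This is Case 2 of the master theorem: T(n) = Θ(f(n) · log n) = Θ(n^3 log n).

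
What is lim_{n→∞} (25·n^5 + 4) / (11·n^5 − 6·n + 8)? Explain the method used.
lim = 25/11

For large n the leading n^5 terms dominate both numerator and denominator. Dividing top and bottom by n^5, every other term tends to 0, leaving 25/11.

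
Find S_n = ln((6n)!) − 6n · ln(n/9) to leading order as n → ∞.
S_n ~ 6n · (ln 54 − 1) + O(ln n)

Stirling: ln((6n)!) = 6n ln(6n) − 6n + O(ln n).
  S_n = 6n ln(6n) − 6n − 6n ln(n/9) + O(ln n)
      = 6n ln(6n) − 6n ln n + 6n ln 9 − 6n + O(ln n)
      = 6n ln 6 + 6n ln 9 − 6n + O(ln n)
      = 6n (ln 54 − 1) + O(ln n).
Numerically ln(54) − 1 ≈ 2.9890.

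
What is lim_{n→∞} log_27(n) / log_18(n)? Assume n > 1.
lim = ln(18) / ln(27) = log_27(18)

Change of base: log_27(n) = ln n / ln 27 and log_18(n) = ln n / ln 18. The ratio is (ln n / ln 27) · (ln 18 / ln n) = ln 18 / ln 27, a constant independent of n. So the limit is ln 18 / ln 27 = log_27(18).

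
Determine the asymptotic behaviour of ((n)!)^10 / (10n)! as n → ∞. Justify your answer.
((n)!)^10/(10n)! ~ ((2π·n)^(9/2) / sqrt(10)) · 10^(−10·n)  →  0

Write N = n. Stirling: N! ~ sqrt(2π N)(N/e)^N and (10N)! ~ sqrt(2π·10N)·(10N/e)^(10N).
  (N!)^10/(10N)! ~ (2π N)^(10/2) (N/e)^(10N) / [sqrt(2π·10N) (10N/e)^(10N)]
     = (2π N)^(10/2) / sqrt(2π·10N) · (N/(10N))^(10N)
     = (2π N)^((10−1)/2) / sqrt(10) · 10^(−10N).
Since 10^10 > 1, the factor 10^(−10N) decays exponentially, so the ratio → 0. Substituting N = n gives the stated form.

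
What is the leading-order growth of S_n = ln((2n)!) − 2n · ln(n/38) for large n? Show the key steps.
S_n ~ 2n · (ln 76 − 1) + O(ln n)

Stirling: ln((2n)!) = 2n ln(2n) − 2n + O(ln n).
  S_n = 2n ln(2n) − 2n − 2n ln(n/38) + O(ln n)
      = 2n ln(2n) − 2n ln n + 2n ln 38 − 2n + O(ln n)
      = 2n ln 2 + 2n ln 38 − 2n + O(ln n)
      = 2n (ln 76 − 1) + O(ln n).
Numerically ln(76) − 1 ≈ 3.3307.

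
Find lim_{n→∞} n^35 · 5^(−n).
lim = 0

Exponentials with base > 1 dominate every fixed polynomial: for any fixed c, n^c / 5^n → 0 as n → ∞ (e.g. by the ratio test, or by writing 5^n = e^(n ln 5) and noting e^(n ln 5) / n^c → ∞). Hence n^35 · 5^(−n) = n^35 / 5^n → 0.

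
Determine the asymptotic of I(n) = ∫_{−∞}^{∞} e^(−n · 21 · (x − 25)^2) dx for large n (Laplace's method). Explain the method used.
I(n) = sqrt(π/(21n))

Here φ(x) = 21 · (x − 25)^2 has its unique minimum at x* = 25 with φ(x*) = 0 and φ''(x*) = 42. Laplace's method gives
  I(n) ~ e^(−n φ(x*)) · sqrt(2π / (n · φ''(x*))) = sqrt(2π / (42n)) = sqrt(π/(21n)).
This is exact: substituting u = (x − 25)·sqrt(21n) gives I(n) = (1/sqrt(21n)) ∫_{−∞}^{∞} e^(−u^2) du = sqrt(π/(21n)).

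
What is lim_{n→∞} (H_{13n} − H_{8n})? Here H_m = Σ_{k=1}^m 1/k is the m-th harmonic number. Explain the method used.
lim = ln(13/8)

Euler-Maclaurin gives H_m = ln m + γ + 1/(2m) + O(1/m^2). The γ and O(1/m) terms cancel in the difference:
  H_{13n} − H_{8n} = ln(13n) − ln(8n) + O(1/n) = ln(13/8) + O(1/n).
Hence the limit is ln(13/8).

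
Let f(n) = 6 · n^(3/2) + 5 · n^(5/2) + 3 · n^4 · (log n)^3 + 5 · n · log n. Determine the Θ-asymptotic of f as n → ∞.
f(n) ∈ Θ(n^4 · (log n)^3)

Compare the terms by growth order. For large n, n^a · (log n)^b dominates n^a' · (log n)^b' iff a > a', or (a = a' and b > b'). Ranking the 4 terms shows the dominant one is 3 · n^4 · (log n)^3. Hence f(n) ∈ Θ(n^4 · (log n)^3).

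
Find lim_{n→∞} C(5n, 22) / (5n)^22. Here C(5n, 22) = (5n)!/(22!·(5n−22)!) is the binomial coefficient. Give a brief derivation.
lim = 1/22! = 1/1124000727777607680000

With N = 5n → ∞: C(N, 22) / N^22 = [N(N−1)…(N−21)] / (22! · N^22) = (1/22!) · 1 · (1 − 1/(5n)) · … · (1 − 21/(5n)). Each factor → 1 as N → ∞, so the limit is 1/22! = 1/1124000727777607680000.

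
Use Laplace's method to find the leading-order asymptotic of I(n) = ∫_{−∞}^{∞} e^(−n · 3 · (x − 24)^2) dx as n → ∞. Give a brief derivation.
I(n) = sqrt(π/(3n))

Here φ(x) = 3 · (x − 24)^2 has its unique minimum at x* = 24 with φ(x*) = 0 and φ''(x*) = 6. Laplace's method gives
  I(n) ~ e^(−n φ(x*)) · sqrt(2π / (n · φ''(x*))) = sqrt(2π / (6n)) = sqrt(π/(3n)).
This is exact: substituting u = (x − 24)·sqrt(3n) gives I(n) = (1/sqrt(3n)) ∫_{−∞}^{∞} e^(−u^2) du = sqrt(π/(3n)).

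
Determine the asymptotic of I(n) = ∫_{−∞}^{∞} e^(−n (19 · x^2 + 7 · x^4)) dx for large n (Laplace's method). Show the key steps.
I(n) ~ sqrt(π/(19n))

φ(x) = 19 · x^2 + 7 · x^4 has its unique global minimum at x* = 0 (since φ'(x) = 38x + 28x^3 = 0 only at x = 0 for real x with both coefficients positive, and φ → ∞ as |x| → ∞). At x* = 0, φ(0) = 0 and φ''(0) = 38. Laplace's method then gives
  I(n) ~ sqrt(2π / (n · φ''(0))) · e^(−n φ(0)) = sqrt(2π / (38n)) = sqrt(π/(19n)).
The 7 · x^4 term contributes only at subleading order (an O(1/n) relative correction).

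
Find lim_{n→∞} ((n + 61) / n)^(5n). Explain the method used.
lim = e^305

Rewrite as (1 + 61/n)^(5n). By the standard limit (1 + x/n)^n → e^x, we have (1 + 61/n)^n → e^61, and raising to the 5th power gives e^305.
More precisely, ln[(1 + 61/n)^(5n)] = 5n · ln(1 + 61/n) = 5n · (61/n + O(1/n^2)) = 305 + O(1/n) → 305.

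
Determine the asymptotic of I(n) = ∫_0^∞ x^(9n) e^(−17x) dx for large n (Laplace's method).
I(n) ~ (sqrt(2π·9n) / 17) · (9n/(17e))^(9n)

Write the integrand as exp(9n ln x − 17x) and set f(x) = 9n ln x − 17x. Then f'(x) = 9n/x − 17 = 0 at x* = 9n/17, and f''(x*) = −9n/x*^2 = −17^2/(9n). Laplace's method (interior maximum) gives
  I(n) ~ e^(f(x*)) · sqrt(2π / |f''(x*)|)
        = exp(9n ln(9n/17) − 9n) · sqrt(2π · 9n / 17^2)
        = (9n/17)^(9n) e^(−9n) · sqrt(2π·9n) / 17
        = (sqrt(2π·9n) / 17) · (9n/(17e))^(9n).
This matches Γ(9n+1)/17^(9n+1) with Stirling applied to Γ.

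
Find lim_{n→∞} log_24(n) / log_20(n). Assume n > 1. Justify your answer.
lim = ln(20) / ln(24) = log_24(20)

Change of base: log_24(n) = ln n / ln 24 and log_20(n) = ln n / ln 20. The ratio is (ln n / ln 24) · (ln 20 / ln n) = ln 20 / ln 24, a constant independent of n. So the limit is ln 20 / ln 24 = log_24(20).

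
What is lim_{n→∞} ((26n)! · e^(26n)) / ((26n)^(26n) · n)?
lim = 0

Stirling: (26n)! ~ sqrt(2π·26n) · (26n/e)^(26n). Hence
  (26n)! · e^(26n) / (26n)^(26n) ~ sqrt(2π·26n).
Dividing by n: sqrt(2π·26n) / n = sqrt(2π·26) · n^((1−2)/2), so the expression behaves like sqrt(2π·26) · n^((1−2)/2) → 0.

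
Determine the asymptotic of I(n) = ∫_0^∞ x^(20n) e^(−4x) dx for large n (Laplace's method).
I(n) ~ (sqrt(2π·20n) / 4) · (20n/(4e))^(20n)

Write the integrand as exp(20n ln x − 4x) and set f(x) = 20n ln x − 4x. Then f'(x) = 20n/x − 4 = 0 at x* = 20n/4, and f''(x*) = −20n/x*^2 = −4^2/(20n). Laplace's method (interior maximum) gives
  I(n) ~ e^(f(x*)) · sqrt(2π / |f''(x*)|)
        = exp(20n ln(20n/4) − 20n) · sqrt(2π · 20n / 4^2)
        = (20n/4)^(20n) e^(−20n) · sqrt(2π·20n) / 4
        = (sqrt(2π·20n) / 4) · (20n/(4e))^(20n).
This matches Γ(20n+1)/4^(20n+1) with Stirling applied to Γ.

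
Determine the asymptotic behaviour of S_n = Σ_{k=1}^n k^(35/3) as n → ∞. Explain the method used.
S_n ~ (3/38) · n^(38/3)

Integral comparison: Σ_{k=1}^n k^(35/3) = ∫_0^n x^(35/3) dx + O(n^(35/3)). The integral is n^(1 + 35/3) / (1 + 35/3) = n^((35+3)/3) / ((35+3)/3) = (3/38) · n^(38/3).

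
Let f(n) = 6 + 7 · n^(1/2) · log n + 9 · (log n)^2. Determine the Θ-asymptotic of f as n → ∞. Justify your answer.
f(n) ∈ Θ(n^(1/2) · log n)

Compare the terms by growth order. For large n, n^a · (log n)^b dominates n^a' · (log n)^b' iff a > a', or (a = a' and b > b'). Ranking the 3 terms shows the dominant one is 7 · n^(1/2) · log n. Hence f(n) ∈ Θ(n^(1/2) · log n).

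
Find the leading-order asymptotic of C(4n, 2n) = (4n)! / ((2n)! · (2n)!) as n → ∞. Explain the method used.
C(4n, 2n) ~ (4)^(2n) · sqrt(1/(π·2n))

Write N = 2n. Apply Stirling to each factorial:
  (2N)! ~ sqrt(2π·2N) · (2N/e)^(2N),
  N! ~ sqrt(2π N) · (N/e)^N,
  (1N)! ~ sqrt(2π·1N) · (1N/e)^(1N).
The exponential factors combine to (2N)^(2N) / (N^N · (1N)^(1N)) = 2^(2N)/1^(1N) = (2^2/1^1)^N = (4)^N.
The square-root prefactors combine to sqrt(2π·2N) / (sqrt(2π N)·sqrt(2π·1N)) = sqrt(2 / (2π·1·N)) = sqrt(1/(π·2n)).
Substituting N = 2n: C(4n, 2n) ~ (4)^(2n) · sqrt(1/(π·2n)).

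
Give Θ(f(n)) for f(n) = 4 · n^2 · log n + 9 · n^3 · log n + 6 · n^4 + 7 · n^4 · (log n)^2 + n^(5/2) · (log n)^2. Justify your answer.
f(n) ∈ Θ(n^4 · (log n)^2)

Compare the terms by growth order. For large n, n^a · (log n)^b dominates n^a' · (log n)^b' iff a > a', or (a = a' and b > b'). Ranking the 5 terms shows the dominant one is 7 · n^4 · (log n)^2. Hence f(n) ∈ Θ(n^4 · (log n)^2).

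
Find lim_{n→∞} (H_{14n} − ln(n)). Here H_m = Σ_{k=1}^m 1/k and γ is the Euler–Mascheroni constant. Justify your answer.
lim = ln 14 + γ

By Euler-Maclaurin, H_m = ln m + γ + O(1/m). So
  H_{14n} − ln(n) = ln(14n) + γ − ln(n) + O(1/n)
                       = ln(14/1) + γ + O(1/n).
Hence the limit is ln(14/1) + γ.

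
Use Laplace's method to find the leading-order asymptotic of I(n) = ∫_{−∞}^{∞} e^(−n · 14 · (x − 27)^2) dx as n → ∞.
I(n) = sqrt(π/(14n))

Here φ(x) = 14 · (x − 27)^2 has its unique minimum at x* = 27 with φ(x*) = 0 and φ''(x*) = 28. Laplace's method gives
  I(n) ~ e^(−n φ(x*)) · sqrt(2π / (n · φ''(x*))) = sqrt(2π / (28n)) = sqrt(π/(14n)).
This is exact: substituting u = (x − 27)·sqrt(14n) gives I(n) = (1/sqrt(14n)) ∫_{−∞}^{∞} e^(−u^2) du = sqrt(π/(14n)).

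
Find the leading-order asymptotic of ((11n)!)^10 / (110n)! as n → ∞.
((11n)!)^10/(110n)! ~ ((2π·11n)^(9/2) / sqrt(10)) · 10^(−10·11n)  →  0

Write N = 11n. Stirling: N! ~ sqrt(2π N)(N/e)^N and (10N)! ~ sqrt(2π·10N)·(10N/e)^(10N).
  (N!)^10/(10N)! ~ (2π N)^(10/2) (N/e)^(10N) / [sqrt(2π·10N) (10N/e)^(10N)]
     = (2π N)^(10/2) / sqrt(2π·10N) · (N/(10N))^(10N)
     = (2π N)^((10−1)/2) / sqrt(10) · 10^(−10N).
Since 10^10 > 1, the factor 10^(−10N) decays exponentially, so the ratio → 0. Substituting N = 11n gives the stated form.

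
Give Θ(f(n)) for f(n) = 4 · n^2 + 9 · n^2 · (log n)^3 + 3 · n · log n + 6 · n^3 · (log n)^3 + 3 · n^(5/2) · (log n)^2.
f(n) ∈ Θ(n^3 · (log n)^3)

Compare the terms by growth order. For large n, n^a · (log n)^b dominates n^a' · (log n)^b' iff a > a', or (a = a' and b > b'). Ranking the 5 terms shows the dominant one is 6 · n^3 · (log n)^3. Hence f(n) ∈ Θ(n^3 · (log n)^3).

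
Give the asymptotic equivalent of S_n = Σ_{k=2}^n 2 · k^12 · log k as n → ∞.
S_n ~ 2 · n^13 log n / 13 − 2 · n^13 / 169

By integral comparison, S_n = ∫_1^n 2 · x^12 · log x dx + O(n^12 · log n). For the integral, ∫ x^12 log x dx = n^13 log n / 13 − n^13/169 (integration by parts). Hence S_n ~ 2 · n^13 log n / 13 − 2 · n^13 / 169.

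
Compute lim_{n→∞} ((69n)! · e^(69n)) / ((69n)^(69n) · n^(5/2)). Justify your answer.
lim = 0

Stirling: (69n)! ~ sqrt(2π·69n) · (69n/e)^(69n). Hence
  (69n)! · e^(69n) / (69n)^(69n) ~ sqrt(2π·69n).
Dividing by n^(5/2): sqrt(2π·69n) / n^(5/2) = sqrt(2π·69) · n^((1−5)/2), so the expression behaves like sqrt(2π·69) · n^((1−5)/2) → 0.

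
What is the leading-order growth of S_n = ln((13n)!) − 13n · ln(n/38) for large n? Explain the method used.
S_n ~ 13n · (ln 494 − 1) + O(ln n)

Stirling: ln((13n)!) = 13n ln(13n) − 13n + O(ln n).
  S_n = 13n ln(13n) − 13n − 13n ln(n/38) + O(ln n)
      = 13n ln(13n) − 13n ln n + 13n ln 38 − 13n + O(ln n)
      = 13n ln 13 + 13n ln 38 − 13n + O(ln n)
      = 13n (ln 494 − 1) + O(ln n).
Numerically ln(494) − 1 ≈ 5.2025.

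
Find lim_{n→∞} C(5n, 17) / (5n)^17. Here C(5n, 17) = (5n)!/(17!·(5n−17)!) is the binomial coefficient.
lim = 1/17! = 1/355687428096000

With N = 5n → ∞: C(N, 17) / N^17 = [N(N−1)…(N−16)] / (17! · N^17) = (1/17!) · 1 · (1 − 1/(5n)) · … · (1 − 16/(5n)). Each factor → 1 as N → ∞, so the limit is 1/17! = 1/355687428096000.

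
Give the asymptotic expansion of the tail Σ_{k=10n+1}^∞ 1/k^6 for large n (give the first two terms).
Σ_{k>10n} 1/k^6 = 1/(5 · (10n)^5) − 1/(2 · (10n)^6) + O(1/(10n)^7)

Compare to the integral: ∫_{10n}^∞ x^(−6) dx = [−x^(−5)/5]_{10n}^∞ = 1/((6−1)·(10n)^5). The Euler-Maclaurin correction adds −f(10n)/2 = −1/(2·(10n)^6). Euler-Maclaurin then gives
  Σ_{k>10n} 1/k^6 = ∫_{10n}^∞ dx/x^6 − 1/(2·(10n)^6) + O(1/(10n)^7).
(Equivalently this is ζ(6) − Σ_{k≤10n} 1/k^6.)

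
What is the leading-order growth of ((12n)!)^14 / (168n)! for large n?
((12n)!)^14/(168n)! ~ ((2π·12n)^(13/2) / sqrt(14)) · 14^(−14·12n)  →  0

Write N = 12n. Stirling: N! ~ sqrt(2π N)(N/e)^N and (14N)! ~ sqrt(2π·14N)·(14N/e)^(14N).
  (N!)^14/(14N)! ~ (2π N)^(14/2) (N/e)^(14N) / [sqrt(2π·14N) (14N/e)^(14N)]
     = (2π N)^(14/2) / sqrt(2π·14N) · (N/(14N))^(14N)
     = (2π N)^((14−1)/2) / sqrt(14) · 14^(−14N).
Since 14^14 > 1, the factor 14^(−14N) decays exponentially, so the ratio → 0. Substituting N = 12n gives the stated form.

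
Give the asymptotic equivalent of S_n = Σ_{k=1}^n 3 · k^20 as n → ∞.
S_n ~ n^21 / 7

By integral comparison (Euler-Maclaurin), Σ_{k=1}^n 3 · k^20 = 3 · ∫_0^n x^20 dx + O(n^20) = 3 · n^21/21 = n^21 / 7 + O(n^20). (Equivalently, Faulhaber's formula gives the same leading term.)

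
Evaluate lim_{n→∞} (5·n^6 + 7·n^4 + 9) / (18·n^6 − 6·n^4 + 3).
lim = 5/18

For large n the leading n^6 terms dominate both numerator and denominator. Dividing top and bottom by n^6, every other term tends to 0, leaving 5/18.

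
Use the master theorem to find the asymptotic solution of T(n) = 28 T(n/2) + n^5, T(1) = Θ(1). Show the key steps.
T(n) = Θ(n^5)

log_2 28 ≈ 4.807. f(n) = n^5 dominates n^(log_2 28) since 5 > 4.807, and the regularity condition a·f(n/b) = 28·(n/2)^5 = (28/32)·n^5 ≤ c·f(n) holds with c = 28/32 ≈ 0.875 < 1. So this is Case 3: T(n) = Θ(f(n)) = Θ(n^5).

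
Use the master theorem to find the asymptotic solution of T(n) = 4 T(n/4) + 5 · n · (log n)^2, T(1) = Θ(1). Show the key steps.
T(n) = Θ(n · (log n)^3)

Here log_4 4 = 1 and f(n) = 5 · n · (log n)^2 = Θ(n^(log_4 4) · (log n)^2). This is the extended Case 2 of the master theorem (f matches the critical exponent up to log factors), giving T(n) = Θ(n^(log_4 4) · (log n)^(2+1)) = Θ(n · (log n)^3).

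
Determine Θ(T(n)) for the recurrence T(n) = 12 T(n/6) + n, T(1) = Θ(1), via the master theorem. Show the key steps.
T(n) = Θ(n^(log_6 12))

Master theorem: compare f(n) = n to n^(log_6 12) where log_6 12 ≈ 1.387. Since 1 < log_6 12, we have f(n) = O(n^(log_6 12 − ε)) for some ε > 0 — Case 1. Hence T(n) = Θ(n^(log_6 12)).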